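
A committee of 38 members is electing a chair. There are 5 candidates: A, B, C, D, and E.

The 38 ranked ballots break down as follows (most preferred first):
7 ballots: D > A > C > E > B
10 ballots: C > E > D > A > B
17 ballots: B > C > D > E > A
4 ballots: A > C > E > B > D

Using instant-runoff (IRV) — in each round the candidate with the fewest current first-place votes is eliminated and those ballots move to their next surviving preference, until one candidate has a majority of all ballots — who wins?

Round 1: A 4, B 17, C 10, D 7, E 0. E eliminated.
Round 2: A 4, B 17, C 10, D 7. A eliminated.
Round 3: B 17, C 14, D 7. D eliminated.
Round 4: B 17, C 21. C has a majority (≥20).

C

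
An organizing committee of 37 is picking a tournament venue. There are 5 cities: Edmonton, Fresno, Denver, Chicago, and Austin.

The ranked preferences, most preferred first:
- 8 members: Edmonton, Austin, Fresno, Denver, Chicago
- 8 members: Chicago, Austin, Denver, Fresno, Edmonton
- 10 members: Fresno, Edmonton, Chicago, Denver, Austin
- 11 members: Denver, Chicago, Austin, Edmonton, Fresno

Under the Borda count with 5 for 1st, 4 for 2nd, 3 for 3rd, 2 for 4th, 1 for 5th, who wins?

Chicago

Edmonton: 8×5 + 8×1 + 10×4 + 11×2 = 110
Fresno: 8×3 + 8×2 + 10×5 + 11×1 = 101
Denver: 8×2 + 8×3 + 10×2 + 11×5 = 115
Chicago: 8×1 + 8×5 + 10×3 + 11×4 = 122
Austin: 8×4 + 8×4 + 10×1 + 11×3 = 107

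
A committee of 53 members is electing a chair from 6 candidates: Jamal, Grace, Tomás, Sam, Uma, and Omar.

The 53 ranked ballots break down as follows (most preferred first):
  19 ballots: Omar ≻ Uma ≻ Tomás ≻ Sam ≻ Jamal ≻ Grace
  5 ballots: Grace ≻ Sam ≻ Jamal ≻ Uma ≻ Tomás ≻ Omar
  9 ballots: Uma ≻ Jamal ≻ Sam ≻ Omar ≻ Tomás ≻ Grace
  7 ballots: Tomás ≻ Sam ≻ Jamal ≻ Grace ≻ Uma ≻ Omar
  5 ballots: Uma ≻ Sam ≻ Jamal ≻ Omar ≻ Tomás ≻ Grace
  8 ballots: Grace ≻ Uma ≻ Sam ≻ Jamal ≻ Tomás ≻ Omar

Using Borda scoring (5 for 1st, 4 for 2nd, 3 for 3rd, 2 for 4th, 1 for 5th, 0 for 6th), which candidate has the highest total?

Uma

Jamal: 19×1 + 5×3 + 9×4 + 7×3 + 5×3 + 8×2 = 122
Grace: 19×0 + 5×5 + 9×0 + 7×2 + 5×0 + 8×5 = 79
Tomás: 19×3 + 5×1 + 9×1 + 7×5 + 5×1 + 8×1 = 119
Sam: 19×2 + 5×4 + 9×3 + 7×4 + 5×4 + 8×3 = 157
Uma: 19×4 + 5×2 + 9×5 + 7×1 + 5×5 + 8×4 = 195
Omar: 19×5 + 5×0 + 9×2 + 7×0 + 5×2 + 8×0 = 123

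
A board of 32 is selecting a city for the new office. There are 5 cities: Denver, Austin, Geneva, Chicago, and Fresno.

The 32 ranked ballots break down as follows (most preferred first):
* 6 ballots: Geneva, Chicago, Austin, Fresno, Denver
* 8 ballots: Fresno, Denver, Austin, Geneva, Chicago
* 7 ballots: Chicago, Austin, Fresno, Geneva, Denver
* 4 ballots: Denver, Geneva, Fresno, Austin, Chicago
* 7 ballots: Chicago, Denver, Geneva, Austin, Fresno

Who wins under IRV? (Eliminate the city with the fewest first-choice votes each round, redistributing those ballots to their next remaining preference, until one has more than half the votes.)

Round 1: Denver 4, Austin 0, Geneva 6, Chicago 14, Fresno 8. Austin eliminated.
Round 2: Denver 4, Geneva 6, Chicago 14, Fresno 8. Denver eliminated.
Round 3: Geneva 10, Chicago 14, Fresno 8. Fresno eliminated.
Round 4: Geneva 18, Chicago 14. Geneva has a majority (≥17).

Geneva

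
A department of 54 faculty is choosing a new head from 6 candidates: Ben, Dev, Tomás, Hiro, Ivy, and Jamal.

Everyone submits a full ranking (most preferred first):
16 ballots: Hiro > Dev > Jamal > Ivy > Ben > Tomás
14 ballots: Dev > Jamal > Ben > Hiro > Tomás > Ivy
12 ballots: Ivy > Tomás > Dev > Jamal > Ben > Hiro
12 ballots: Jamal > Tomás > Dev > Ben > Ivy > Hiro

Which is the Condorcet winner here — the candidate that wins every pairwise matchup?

Dev

Dev vs Ben: 54–0
Dev vs Tomás: 30–24
Dev vs Hiro: 38–16
Dev vs Ivy: 42–12
Dev vs Jamal: 42–12
Dev beats every other candidate.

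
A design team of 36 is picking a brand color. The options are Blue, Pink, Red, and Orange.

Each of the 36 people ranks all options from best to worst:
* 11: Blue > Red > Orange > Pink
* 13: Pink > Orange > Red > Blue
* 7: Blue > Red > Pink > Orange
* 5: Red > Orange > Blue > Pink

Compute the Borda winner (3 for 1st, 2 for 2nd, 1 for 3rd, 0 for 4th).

Blue: 11×3 + 13×0 + 7×3 + 5×1 = 59
Pink: 11×0 + 13×3 + 7×1 + 5×0 = 46
Red: 11×2 + 13×1 + 7×2 + 5×3 = 64
Orange: 11×1 + 13×2 + 7×0 + 5×2 = 47

Red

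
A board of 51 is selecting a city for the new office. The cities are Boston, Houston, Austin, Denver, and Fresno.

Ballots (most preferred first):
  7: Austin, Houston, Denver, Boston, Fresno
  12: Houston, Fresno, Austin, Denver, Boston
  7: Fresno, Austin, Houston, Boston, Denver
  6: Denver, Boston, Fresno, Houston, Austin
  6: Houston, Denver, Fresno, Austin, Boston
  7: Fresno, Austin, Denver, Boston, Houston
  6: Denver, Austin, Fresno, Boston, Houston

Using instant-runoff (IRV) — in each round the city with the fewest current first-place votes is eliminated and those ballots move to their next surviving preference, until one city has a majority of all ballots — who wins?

Fresno

Round 1: Boston 0, Houston 18, Austin 7, Denver 12, Fresno 14. Boston eliminated.
Round 2: Houston 18, Austin 7, Denver 12, Fresno 14. Austin eliminated.
Round 3: Houston 25, Denver 12, Fresno 14. Denver eliminated.
Round 4: Houston 25, Fresno 26. Fresno has a majority (≥26).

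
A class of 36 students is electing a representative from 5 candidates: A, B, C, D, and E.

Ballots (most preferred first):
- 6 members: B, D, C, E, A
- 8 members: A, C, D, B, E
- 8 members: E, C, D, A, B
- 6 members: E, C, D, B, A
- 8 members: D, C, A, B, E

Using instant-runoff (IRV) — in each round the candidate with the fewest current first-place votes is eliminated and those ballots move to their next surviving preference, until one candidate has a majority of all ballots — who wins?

D

Round 1: A 8, B 6, C 0, D 8, E 14. C eliminated.
Round 2: A 8, B 6, D 8, E 14. B eliminated.
Round 3: A 8, D 14, E 14. A eliminated.
Round 4: D 22, E 14. D has a majority (≥19).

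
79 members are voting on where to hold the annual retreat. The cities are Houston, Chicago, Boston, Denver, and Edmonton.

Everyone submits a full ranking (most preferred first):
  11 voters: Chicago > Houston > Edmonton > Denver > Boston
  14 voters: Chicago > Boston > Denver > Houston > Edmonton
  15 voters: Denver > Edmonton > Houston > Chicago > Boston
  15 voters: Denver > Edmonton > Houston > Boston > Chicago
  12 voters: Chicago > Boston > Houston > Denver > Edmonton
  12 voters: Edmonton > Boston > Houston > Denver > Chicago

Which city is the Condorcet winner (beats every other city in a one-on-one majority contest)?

Denver

Denver vs Houston: 44–35
Denver vs Chicago: 42–37
Denver vs Boston: 41–38
Denver vs Edmonton: 56–23
Denver beats every other city.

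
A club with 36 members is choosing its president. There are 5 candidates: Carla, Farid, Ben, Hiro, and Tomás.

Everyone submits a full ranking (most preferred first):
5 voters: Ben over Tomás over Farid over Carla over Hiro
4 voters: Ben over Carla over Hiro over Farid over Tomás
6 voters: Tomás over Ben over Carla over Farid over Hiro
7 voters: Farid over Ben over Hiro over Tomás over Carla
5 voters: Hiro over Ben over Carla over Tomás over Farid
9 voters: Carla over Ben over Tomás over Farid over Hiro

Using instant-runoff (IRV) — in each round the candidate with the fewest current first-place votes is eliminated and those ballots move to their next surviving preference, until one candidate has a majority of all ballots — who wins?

Round 1: Carla 9, Farid 7, Ben 9, Hiro 5, Tomás 6. Hiro eliminated.
Round 2: Carla 9, Farid 7, Ben 14, Tomás 6. Tomás eliminated.
Round 3: Carla 9, Farid 7, Ben 20. Ben has a majority (≥19).

Ben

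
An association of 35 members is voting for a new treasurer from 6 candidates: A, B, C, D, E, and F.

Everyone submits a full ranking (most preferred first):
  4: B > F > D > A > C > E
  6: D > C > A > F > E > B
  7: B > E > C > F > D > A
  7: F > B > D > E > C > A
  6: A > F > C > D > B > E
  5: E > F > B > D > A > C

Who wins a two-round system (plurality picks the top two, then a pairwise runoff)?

F

Round 1 first-place votes: A 6, B 11, C 0, D 6, E 5, F 7. B and F advance.
Runoff: B is ranked above F on 11 ballots, F above B on 24.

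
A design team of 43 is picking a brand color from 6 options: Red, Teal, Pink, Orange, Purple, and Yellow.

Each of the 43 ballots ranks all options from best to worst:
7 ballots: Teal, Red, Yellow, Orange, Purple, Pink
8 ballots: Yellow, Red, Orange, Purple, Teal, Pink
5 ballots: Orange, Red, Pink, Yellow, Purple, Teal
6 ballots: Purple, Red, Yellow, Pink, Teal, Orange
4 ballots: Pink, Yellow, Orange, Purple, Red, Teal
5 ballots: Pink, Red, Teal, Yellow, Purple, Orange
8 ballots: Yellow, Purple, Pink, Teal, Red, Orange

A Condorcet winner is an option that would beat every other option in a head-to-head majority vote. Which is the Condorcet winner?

Red

Red vs Teal: 28–15
Red vs Pink: 26–17
Red vs Orange: 34–9
Red vs Purple: 25–18
Red vs Yellow: 23–20
Red beats every other option.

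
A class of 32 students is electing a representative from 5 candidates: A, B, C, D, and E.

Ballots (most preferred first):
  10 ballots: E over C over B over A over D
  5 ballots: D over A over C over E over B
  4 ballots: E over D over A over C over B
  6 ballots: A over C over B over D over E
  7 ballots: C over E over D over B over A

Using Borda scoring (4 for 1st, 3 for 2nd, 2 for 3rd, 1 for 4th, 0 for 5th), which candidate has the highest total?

C

A: 10×1 + 5×3 + 4×2 + 6×4 + 7×0 = 57
B: 10×2 + 5×0 + 4×0 + 6×2 + 7×1 = 39
C: 10×3 + 5×2 + 4×1 + 6×3 + 7×4 = 90
D: 10×0 + 5×4 + 4×3 + 6×1 + 7×2 = 52
E: 10×4 + 5×1 + 4×4 + 6×0 + 7×3 = 82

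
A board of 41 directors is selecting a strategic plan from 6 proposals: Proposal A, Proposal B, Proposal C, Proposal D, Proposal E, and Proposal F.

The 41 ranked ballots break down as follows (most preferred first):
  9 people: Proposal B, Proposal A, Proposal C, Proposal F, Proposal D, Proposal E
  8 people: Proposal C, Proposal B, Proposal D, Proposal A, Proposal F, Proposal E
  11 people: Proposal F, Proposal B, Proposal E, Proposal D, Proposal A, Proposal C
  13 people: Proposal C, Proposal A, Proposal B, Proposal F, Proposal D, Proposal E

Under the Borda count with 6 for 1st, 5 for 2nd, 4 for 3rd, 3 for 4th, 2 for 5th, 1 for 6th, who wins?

Proposal A: 9×5 + 8×3 + 11×2 + 13×5 = 156
Proposal B: 9×6 + 8×5 + 11×5 + 13×4 = 201
Proposal C: 9×4 + 8×6 + 11×1 + 13×6 = 173
Proposal D: 9×2 + 8×4 + 11×3 + 13×2 = 109
Proposal E: 9×1 + 8×1 + 11×4 + 13×1 = 74
Proposal F: 9×3 + 8×2 + 11×6 + 13×3 = 148

Proposal B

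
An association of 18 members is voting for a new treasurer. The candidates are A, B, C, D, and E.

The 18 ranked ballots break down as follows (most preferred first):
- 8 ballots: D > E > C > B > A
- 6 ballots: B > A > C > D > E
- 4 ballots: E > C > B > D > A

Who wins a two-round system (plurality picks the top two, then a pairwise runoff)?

Round 1 first-place votes: A 0, B 6, C 0, D 8, E 4. D and B advance.
Runoff: D is ranked above B on 8 ballots, B above D on 10.

B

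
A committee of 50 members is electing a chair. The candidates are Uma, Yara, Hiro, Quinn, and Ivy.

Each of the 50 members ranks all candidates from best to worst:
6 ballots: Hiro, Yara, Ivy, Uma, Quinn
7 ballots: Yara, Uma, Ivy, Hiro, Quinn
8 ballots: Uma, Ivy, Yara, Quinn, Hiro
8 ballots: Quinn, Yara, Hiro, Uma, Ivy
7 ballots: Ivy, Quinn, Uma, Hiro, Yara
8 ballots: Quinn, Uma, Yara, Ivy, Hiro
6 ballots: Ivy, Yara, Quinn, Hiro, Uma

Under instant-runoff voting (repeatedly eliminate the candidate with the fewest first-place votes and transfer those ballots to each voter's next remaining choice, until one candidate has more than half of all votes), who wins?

Round 1: Uma 8, Yara 7, Hiro 6, Quinn 16, Ivy 13. Hiro eliminated.
Round 2: Uma 8, Yara 13, Quinn 16, Ivy 13. Uma eliminated.
Round 3: Yara 13, Quinn 16, Ivy 21. Yara eliminated.
Round 4: Quinn 16, Ivy 34. Ivy has a majority (≥26).

Ivy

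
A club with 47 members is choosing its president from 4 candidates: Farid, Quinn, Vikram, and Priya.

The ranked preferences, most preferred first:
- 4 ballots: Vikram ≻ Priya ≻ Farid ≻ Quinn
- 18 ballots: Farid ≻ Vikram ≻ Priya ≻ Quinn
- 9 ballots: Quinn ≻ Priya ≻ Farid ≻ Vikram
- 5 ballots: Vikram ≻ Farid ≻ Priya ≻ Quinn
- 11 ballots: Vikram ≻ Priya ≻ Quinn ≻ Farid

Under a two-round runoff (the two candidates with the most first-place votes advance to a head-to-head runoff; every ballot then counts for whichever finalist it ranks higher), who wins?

Round 1 first-place votes: Farid 18, Quinn 9, Vikram 20, Priya 0. Vikram and Farid advance.
Runoff: Vikram is ranked above Farid on 20 ballots, Farid above Vikram on 27.

Farid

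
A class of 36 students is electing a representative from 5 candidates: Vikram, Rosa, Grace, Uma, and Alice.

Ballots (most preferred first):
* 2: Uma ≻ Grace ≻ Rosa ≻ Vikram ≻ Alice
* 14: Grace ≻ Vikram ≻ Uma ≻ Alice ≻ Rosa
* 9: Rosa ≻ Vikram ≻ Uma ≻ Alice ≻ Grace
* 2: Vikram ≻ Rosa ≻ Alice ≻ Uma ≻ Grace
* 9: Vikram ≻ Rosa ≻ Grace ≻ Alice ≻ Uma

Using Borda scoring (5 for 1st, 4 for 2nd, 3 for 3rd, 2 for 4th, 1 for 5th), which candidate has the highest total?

Vikram: 2×2 + 14×4 + 9×4 + 2×5 + 9×5 = 151
Rosa: 2×3 + 14×1 + 9×5 + 2×4 + 9×4 = 109
Grace: 2×4 + 14×5 + 9×1 + 2×1 + 9×3 = 116
Uma: 2×5 + 14×3 + 9×3 + 2×2 + 9×1 = 92
Alice: 2×1 + 14×2 + 9×2 + 2×3 + 9×2 = 72

Vikram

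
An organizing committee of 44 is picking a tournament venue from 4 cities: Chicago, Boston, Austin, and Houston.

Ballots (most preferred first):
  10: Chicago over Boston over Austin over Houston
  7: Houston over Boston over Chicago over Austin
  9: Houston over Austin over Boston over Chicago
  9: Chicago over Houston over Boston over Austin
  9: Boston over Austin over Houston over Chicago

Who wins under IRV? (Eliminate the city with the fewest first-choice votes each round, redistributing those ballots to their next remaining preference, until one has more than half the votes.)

Houston

Round 1: Chicago 19, Boston 9, Austin 0, Houston 16. Austin eliminated.
Round 2: Chicago 19, Boston 9, Houston 16. Boston eliminated.
Round 3: Chicago 19, Houston 25. Houston has a majority (≥23).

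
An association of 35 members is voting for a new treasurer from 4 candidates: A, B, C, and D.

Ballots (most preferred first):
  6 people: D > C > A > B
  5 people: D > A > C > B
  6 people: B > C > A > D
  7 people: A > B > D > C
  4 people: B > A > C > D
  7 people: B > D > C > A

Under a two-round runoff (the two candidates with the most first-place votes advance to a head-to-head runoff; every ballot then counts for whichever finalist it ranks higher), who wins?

Round 1 first-place votes: A 7, B 17, C 0, D 11. B and D advance.
Runoff: B is ranked above D on 24 ballots, D above B on 11.

B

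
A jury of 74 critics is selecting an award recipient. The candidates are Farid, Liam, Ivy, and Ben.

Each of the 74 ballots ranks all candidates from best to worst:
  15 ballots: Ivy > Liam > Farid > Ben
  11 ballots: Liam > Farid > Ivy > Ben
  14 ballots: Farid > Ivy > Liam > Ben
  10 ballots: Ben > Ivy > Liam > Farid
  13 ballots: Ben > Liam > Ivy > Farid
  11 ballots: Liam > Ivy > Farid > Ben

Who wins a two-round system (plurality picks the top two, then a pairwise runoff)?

Liam

Round 1 first-place votes: Farid 14, Liam 22, Ivy 15, Ben 23. Ben and Liam advance.
Runoff: Ben is ranked above Liam on 23 ballots, Liam above Ben on 51.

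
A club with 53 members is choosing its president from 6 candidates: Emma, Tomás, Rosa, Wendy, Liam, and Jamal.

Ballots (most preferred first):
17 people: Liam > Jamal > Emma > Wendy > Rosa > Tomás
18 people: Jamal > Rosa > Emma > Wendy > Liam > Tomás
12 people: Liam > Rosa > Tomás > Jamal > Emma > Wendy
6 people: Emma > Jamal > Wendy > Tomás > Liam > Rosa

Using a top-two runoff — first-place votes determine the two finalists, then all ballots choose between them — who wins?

Liam

Round 1 first-place votes: Emma 6, Tomás 0, Rosa 0, Wendy 0, Liam 29, Jamal 18. Liam and Jamal advance.
Runoff: Liam is ranked above Jamal on 29 ballots, Jamal above Liam on 24.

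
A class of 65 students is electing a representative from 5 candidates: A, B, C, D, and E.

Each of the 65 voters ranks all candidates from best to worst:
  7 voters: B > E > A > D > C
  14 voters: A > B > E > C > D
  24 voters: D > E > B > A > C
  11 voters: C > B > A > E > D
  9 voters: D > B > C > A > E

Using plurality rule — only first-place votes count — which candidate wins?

D

First-place votes: A 14, B 7, C 11, D 33, E 0.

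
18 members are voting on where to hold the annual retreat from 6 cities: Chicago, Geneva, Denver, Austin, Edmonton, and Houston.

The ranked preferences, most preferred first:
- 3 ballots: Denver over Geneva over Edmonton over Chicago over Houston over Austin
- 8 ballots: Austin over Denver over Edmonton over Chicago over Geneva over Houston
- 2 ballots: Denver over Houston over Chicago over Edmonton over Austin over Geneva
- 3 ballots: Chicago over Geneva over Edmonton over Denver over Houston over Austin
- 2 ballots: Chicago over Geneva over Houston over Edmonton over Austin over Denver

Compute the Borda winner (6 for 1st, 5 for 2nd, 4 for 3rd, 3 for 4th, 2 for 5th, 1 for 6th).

Denver

Chicago: 3×3 + 8×3 + 2×4 + 3×6 + 2×6 = 71
Geneva: 3×5 + 8×2 + 2×1 + 3×5 + 2×5 = 58
Denver: 3×6 + 8×5 + 2×6 + 3×3 + 2×1 = 81
Austin: 3×1 + 8×6 + 2×2 + 3×1 + 2×2 = 62
Edmonton: 3×4 + 8×4 + 2×3 + 3×4 + 2×3 = 68
Houston: 3×2 + 8×1 + 2×5 + 3×2 + 2×4 = 38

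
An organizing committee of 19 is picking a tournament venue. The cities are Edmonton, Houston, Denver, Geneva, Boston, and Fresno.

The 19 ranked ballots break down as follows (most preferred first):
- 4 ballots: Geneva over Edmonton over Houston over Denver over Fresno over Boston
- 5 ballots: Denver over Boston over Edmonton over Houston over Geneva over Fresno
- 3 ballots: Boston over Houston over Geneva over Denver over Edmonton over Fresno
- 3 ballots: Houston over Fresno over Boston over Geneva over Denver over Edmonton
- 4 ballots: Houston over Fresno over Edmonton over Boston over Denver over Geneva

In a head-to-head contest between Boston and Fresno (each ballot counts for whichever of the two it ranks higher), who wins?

Fresno

Boston is ranked above Fresno on 8 ballots; Fresno above Boston on 11.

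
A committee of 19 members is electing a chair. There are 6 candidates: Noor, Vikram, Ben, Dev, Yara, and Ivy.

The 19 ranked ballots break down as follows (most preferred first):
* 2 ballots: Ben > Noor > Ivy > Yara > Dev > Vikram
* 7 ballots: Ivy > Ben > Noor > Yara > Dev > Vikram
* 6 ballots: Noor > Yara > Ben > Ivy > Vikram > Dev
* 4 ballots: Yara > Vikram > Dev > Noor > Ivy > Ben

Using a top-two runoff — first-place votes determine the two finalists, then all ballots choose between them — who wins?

Round 1 first-place votes: Noor 6, Vikram 0, Ben 2, Dev 0, Yara 4, Ivy 7. Ivy and Noor advance.
Runoff: Ivy is ranked above Noor on 7 ballots, Noor above Ivy on 12.

Noor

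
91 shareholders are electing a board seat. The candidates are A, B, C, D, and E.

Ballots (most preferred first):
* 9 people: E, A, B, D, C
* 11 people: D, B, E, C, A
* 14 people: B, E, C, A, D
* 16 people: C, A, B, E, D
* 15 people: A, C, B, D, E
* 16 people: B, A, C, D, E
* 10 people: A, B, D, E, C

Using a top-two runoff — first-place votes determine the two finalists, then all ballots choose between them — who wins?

A

Round 1 first-place votes: A 25, B 30, C 16, D 11, E 9. B and A advance.
Runoff: B is ranked above A on 41 ballots, A above B on 50.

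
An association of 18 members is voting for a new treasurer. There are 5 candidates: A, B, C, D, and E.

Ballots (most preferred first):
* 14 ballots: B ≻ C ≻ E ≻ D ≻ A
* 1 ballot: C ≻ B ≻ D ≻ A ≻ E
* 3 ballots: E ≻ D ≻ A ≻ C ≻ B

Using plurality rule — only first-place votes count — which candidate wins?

B

First-place votes: A 0, B 14, C 1, D 0, E 3.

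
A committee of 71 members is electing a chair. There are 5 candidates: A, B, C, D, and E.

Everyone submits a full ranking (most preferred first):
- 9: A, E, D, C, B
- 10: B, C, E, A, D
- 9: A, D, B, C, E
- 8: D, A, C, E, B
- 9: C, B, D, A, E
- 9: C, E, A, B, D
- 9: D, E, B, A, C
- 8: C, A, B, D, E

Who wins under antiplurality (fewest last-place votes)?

Last-place votes: A 0, B 17, C 9, D 19, E 26.

A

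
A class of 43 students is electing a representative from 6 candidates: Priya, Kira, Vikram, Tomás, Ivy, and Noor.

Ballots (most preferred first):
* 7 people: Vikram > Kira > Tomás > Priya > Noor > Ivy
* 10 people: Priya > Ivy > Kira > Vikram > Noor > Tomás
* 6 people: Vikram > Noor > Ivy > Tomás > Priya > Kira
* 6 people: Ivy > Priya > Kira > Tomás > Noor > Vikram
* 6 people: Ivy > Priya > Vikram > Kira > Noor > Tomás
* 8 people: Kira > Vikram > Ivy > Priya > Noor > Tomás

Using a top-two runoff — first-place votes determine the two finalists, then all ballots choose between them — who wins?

Round 1 first-place votes: Priya 10, Kira 8, Vikram 13, Tomás 0, Ivy 12, Noor 0. Vikram and Ivy advance.
Runoff: Vikram is ranked above Ivy on 21 ballots, Ivy above Vikram on 22.

Ivy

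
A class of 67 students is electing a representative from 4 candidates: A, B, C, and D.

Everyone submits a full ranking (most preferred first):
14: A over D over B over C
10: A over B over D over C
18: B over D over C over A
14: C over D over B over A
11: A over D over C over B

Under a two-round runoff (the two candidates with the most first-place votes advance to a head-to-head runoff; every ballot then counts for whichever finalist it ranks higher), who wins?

A

Round 1 first-place votes: A 35, B 18, C 14, D 0. A and B advance.
Runoff: A is ranked above B on 35 ballots, B above A on 32.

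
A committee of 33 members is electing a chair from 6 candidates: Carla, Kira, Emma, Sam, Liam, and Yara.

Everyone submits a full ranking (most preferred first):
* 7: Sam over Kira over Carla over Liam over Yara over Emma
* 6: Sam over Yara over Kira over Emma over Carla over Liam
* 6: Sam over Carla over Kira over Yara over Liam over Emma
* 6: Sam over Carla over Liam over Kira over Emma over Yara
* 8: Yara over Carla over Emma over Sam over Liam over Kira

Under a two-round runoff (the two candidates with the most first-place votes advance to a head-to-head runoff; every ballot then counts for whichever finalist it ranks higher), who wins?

Sam

Round 1 first-place votes: Carla 0, Kira 0, Emma 0, Sam 25, Liam 0, Yara 8. Sam and Yara advance.
Runoff: Sam is ranked above Yara on 25 ballots, Yara above Sam on 8.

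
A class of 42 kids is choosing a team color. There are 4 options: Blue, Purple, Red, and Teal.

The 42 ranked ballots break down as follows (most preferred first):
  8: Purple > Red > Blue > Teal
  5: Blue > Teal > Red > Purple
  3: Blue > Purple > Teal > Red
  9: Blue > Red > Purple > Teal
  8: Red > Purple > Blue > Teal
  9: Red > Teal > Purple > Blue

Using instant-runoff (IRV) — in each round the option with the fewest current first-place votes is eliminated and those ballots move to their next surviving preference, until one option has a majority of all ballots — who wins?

Round 1: Blue 17, Purple 8, Red 17, Teal 0. Teal eliminated.
Round 2: Blue 17, Purple 8, Red 17. Purple eliminated.
Round 3: Blue 17, Red 25. Red has a majority (≥22).

Red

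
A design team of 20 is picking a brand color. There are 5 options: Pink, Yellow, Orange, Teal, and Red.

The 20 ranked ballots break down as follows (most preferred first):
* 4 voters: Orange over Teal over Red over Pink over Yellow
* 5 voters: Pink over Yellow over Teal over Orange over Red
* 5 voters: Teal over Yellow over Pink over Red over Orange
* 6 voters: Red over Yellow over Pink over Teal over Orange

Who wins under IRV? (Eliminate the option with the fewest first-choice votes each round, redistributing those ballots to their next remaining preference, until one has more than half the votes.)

Round 1: Pink 5, Yellow 0, Orange 4, Teal 5, Red 6. Yellow eliminated.
Round 2: Pink 5, Orange 4, Teal 5, Red 6. Orange eliminated.
Round 3: Pink 5, Teal 9, Red 6. Pink eliminated.
Round 4: Teal 14, Red 6. Teal has a majority (≥11).

Teal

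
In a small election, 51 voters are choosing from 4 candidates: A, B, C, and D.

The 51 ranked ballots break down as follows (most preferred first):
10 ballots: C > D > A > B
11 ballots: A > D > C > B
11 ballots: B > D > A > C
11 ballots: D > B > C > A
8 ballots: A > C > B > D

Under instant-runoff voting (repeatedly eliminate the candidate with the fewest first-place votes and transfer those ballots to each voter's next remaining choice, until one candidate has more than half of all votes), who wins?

D

Round 1: A 19, B 11, C 10, D 11. C eliminated.
Round 2: A 19, B 11, D 21. B eliminated.
Round 3: A 19, D 32. D has a majority (≥26).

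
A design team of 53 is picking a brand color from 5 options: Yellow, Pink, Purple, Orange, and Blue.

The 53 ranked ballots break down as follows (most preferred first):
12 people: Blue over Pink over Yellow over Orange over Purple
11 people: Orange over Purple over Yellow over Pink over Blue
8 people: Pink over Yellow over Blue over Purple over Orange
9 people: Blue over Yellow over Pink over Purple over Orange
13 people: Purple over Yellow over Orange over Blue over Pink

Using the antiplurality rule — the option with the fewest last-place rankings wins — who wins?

Yellow

Last-place votes: Yellow 0, Pink 13, Purple 12, Orange 17, Blue 11.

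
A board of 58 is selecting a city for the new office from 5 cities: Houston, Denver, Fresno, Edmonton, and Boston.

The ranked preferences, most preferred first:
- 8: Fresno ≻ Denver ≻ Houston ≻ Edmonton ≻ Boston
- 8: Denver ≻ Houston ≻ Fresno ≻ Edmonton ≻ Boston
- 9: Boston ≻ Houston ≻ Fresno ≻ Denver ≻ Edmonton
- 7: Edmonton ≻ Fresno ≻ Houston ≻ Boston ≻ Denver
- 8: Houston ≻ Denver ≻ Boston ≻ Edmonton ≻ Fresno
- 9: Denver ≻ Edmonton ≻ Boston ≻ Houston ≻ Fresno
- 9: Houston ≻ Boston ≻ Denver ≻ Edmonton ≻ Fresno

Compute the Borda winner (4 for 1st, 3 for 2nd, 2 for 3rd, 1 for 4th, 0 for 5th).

Houston: 8×2 + 8×3 + 9×3 + 7×2 + 8×4 + 9×1 + 9×4 = 158
Denver: 8×3 + 8×4 + 9×1 + 7×0 + 8×3 + 9×4 + 9×2 = 143
Fresno: 8×4 + 8×2 + 9×2 + 7×3 + 8×0 + 9×0 + 9×0 = 87
Edmonton: 8×1 + 8×1 + 9×0 + 7×4 + 8×1 + 9×3 + 9×1 = 88
Boston: 8×0 + 8×0 + 9×4 + 7×1 + 8×2 + 9×2 + 9×3 = 104

Houston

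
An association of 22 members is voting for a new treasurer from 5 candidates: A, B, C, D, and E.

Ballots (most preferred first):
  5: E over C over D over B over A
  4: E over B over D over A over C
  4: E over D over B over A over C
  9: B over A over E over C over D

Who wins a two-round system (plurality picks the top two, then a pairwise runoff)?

E

Round 1 first-place votes: A 0, B 9, C 0, D 0, E 13. E and B advance.
Runoff: E is ranked above B on 13 ballots, B above E on 9.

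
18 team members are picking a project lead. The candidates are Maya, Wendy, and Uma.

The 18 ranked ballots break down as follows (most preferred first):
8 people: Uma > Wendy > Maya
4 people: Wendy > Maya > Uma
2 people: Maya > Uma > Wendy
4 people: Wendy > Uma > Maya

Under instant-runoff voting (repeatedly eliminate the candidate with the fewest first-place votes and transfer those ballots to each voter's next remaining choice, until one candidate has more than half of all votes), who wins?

Round 1: Maya 2, Wendy 8, Uma 8. Maya eliminated.
Round 2: Wendy 8, Uma 10. Uma has a majority (≥10).

Uma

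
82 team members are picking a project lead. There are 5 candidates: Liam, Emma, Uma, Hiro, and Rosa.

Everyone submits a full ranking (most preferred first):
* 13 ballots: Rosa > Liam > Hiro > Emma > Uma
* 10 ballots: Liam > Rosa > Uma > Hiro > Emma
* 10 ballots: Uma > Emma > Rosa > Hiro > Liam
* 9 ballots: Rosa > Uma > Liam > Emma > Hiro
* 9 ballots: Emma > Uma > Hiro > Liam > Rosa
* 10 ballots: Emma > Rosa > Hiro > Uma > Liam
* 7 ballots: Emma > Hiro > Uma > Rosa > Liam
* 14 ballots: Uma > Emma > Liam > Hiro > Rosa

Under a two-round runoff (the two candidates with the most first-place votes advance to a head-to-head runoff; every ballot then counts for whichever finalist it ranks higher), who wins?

Uma

Round 1 first-place votes: Liam 10, Emma 26, Uma 24, Hiro 0, Rosa 22. Emma and Uma advance.
Runoff: Emma is ranked above Uma on 39 ballots, Uma above Emma on 43.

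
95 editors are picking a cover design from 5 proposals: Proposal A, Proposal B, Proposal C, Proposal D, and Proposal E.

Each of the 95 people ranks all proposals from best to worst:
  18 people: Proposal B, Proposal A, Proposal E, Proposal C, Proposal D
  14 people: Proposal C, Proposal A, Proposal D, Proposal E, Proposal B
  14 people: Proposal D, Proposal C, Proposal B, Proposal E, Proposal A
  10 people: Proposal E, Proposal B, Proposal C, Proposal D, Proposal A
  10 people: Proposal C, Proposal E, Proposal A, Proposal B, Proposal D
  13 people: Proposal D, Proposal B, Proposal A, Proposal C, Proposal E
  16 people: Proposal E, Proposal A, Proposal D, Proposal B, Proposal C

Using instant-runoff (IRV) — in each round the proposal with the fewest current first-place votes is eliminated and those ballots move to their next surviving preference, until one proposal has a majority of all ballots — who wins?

Proposal E

Round 1: Proposal A 0, Proposal B 18, Proposal C 24, Proposal D 27, Proposal E 26. Proposal A eliminated.
Round 2: Proposal B 18, Proposal C 24, Proposal D 27, Proposal E 26. Proposal B eliminated.
Round 3: Proposal C 24, Proposal D 27, Proposal E 44. Proposal C eliminated.
Round 4: Proposal D 41, Proposal E 54. Proposal E has a majority (≥48).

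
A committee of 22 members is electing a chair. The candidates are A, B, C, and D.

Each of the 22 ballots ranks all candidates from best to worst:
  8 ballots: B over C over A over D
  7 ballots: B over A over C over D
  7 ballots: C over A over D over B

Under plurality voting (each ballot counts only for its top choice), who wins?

First-place votes: A 0, B 15, C 7, D 0.

B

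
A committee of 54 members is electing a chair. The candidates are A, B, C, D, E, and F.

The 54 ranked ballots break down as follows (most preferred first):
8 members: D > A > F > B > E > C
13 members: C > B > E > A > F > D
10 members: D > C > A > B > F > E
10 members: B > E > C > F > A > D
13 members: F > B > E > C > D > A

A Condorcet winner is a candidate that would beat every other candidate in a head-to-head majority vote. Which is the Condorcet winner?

B

B vs A: 36–18
B vs C: 31–23
B vs D: 36–18
B vs E: 54–0
B vs F: 33–21
B beats every other candidate.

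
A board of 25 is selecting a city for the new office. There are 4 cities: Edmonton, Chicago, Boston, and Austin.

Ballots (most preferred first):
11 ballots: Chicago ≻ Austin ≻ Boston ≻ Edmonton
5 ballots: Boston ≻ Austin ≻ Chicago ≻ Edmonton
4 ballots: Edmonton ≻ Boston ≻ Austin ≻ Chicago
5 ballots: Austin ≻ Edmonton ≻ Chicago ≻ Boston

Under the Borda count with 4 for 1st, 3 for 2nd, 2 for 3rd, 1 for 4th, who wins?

Austin

Edmonton: 11×1 + 5×1 + 4×4 + 5×3 = 47
Chicago: 11×4 + 5×2 + 4×1 + 5×2 = 68
Boston: 11×2 + 5×4 + 4×3 + 5×1 = 59
Austin: 11×3 + 5×3 + 4×2 + 5×4 = 76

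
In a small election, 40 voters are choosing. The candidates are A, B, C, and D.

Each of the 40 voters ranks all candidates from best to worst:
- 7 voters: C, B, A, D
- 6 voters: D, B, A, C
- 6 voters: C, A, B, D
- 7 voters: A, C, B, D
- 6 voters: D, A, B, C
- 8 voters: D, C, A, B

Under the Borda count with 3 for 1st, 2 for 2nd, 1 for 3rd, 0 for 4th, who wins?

A: 7×1 + 6×1 + 6×2 + 7×3 + 6×2 + 8×1 = 66
B: 7×2 + 6×2 + 6×1 + 7×1 + 6×1 + 8×0 = 45
C: 7×3 + 6×0 + 6×3 + 7×2 + 6×0 + 8×2 = 69
D: 7×0 + 6×3 + 6×0 + 7×0 + 6×3 + 8×3 = 60

C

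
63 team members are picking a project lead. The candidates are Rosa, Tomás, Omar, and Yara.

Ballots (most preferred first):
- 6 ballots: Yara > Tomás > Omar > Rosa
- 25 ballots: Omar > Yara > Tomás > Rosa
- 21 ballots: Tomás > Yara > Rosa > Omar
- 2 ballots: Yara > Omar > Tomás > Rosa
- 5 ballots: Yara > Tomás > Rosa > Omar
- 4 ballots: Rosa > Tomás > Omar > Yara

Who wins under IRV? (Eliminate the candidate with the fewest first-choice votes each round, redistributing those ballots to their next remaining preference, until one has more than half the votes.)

Tomás

Round 1: Rosa 4, Tomás 21, Omar 25, Yara 13. Rosa eliminated.
Round 2: Tomás 25, Omar 25, Yara 13. Yara eliminated.
Round 3: Tomás 36, Omar 27. Tomás has a majority (≥32).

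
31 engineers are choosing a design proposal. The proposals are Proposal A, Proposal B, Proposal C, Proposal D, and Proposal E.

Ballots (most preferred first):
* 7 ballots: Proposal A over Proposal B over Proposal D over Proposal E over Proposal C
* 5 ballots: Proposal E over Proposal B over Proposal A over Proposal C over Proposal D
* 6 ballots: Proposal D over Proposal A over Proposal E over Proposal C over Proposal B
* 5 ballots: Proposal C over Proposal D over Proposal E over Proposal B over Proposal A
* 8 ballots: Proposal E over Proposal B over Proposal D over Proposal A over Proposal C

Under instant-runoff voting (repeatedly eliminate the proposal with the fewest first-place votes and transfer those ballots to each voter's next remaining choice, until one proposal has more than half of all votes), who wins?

Proposal D

Round 1: Proposal A 7, Proposal B 0, Proposal C 5, Proposal D 6, Proposal E 13. Proposal B eliminated.
Round 2: Proposal A 7, Proposal C 5, Proposal D 6, Proposal E 13. Proposal C eliminated.
Round 3: Proposal A 7, Proposal D 11, Proposal E 13. Proposal A eliminated.
Round 4: Proposal D 18, Proposal E 13. Proposal D has a majority (≥16).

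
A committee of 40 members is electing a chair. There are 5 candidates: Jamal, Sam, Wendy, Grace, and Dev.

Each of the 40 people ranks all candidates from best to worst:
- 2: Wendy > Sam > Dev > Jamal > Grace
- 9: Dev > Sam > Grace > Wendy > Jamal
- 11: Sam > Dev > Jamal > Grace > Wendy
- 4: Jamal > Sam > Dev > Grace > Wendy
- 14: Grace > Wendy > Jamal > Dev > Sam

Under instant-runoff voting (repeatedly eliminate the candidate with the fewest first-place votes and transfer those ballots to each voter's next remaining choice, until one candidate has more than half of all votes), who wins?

Sam

Round 1: Jamal 4, Sam 11, Wendy 2, Grace 14, Dev 9. Wendy eliminated.
Round 2: Jamal 4, Sam 13, Grace 14, Dev 9. Jamal eliminated.
Round 3: Sam 17, Grace 14, Dev 9. Dev eliminated.
Round 4: Sam 26, Grace 14. Sam has a majority (≥21).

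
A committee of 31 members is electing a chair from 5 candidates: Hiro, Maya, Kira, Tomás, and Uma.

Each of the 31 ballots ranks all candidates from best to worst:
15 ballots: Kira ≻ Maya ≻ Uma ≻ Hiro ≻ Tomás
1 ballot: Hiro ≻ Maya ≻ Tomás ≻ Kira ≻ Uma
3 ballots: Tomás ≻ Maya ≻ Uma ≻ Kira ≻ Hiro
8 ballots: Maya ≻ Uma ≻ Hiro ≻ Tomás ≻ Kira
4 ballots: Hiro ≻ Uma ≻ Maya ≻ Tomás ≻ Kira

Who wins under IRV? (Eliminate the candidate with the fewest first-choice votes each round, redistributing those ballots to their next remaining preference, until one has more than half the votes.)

Maya

Round 1: Hiro 5, Maya 8, Kira 15, Tomás 3, Uma 0. Uma eliminated.
Round 2: Hiro 5, Maya 8, Kira 15, Tomás 3. Tomás eliminated.
Round 3: Hiro 5, Maya 11, Kira 15. Hiro eliminated.
Round 4: Maya 16, Kira 15. Maya has a majority (≥16).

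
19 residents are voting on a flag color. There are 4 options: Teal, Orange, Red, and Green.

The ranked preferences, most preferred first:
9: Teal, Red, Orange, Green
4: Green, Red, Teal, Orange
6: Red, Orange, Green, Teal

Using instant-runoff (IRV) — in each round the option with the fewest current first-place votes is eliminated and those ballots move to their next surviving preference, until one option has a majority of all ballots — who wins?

Round 1: Teal 9, Orange 0, Red 6, Green 4. Orange eliminated.
Round 2: Teal 9, Red 6, Green 4. Green eliminated.
Round 3: Teal 9, Red 10. Red has a majority (≥10).

Red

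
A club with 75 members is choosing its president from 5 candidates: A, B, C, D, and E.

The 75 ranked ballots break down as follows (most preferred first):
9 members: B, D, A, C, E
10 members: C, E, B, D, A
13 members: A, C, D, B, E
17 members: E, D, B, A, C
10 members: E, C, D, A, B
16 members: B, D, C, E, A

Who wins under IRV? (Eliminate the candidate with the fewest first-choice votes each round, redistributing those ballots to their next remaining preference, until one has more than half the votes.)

B

Round 1: A 13, B 25, C 10, D 0, E 27. D eliminated.
Round 2: A 13, B 25, C 10, E 27. C eliminated.
Round 3: A 13, B 25, E 37. A eliminated.
Round 4: B 38, E 37. B has a majority (≥38).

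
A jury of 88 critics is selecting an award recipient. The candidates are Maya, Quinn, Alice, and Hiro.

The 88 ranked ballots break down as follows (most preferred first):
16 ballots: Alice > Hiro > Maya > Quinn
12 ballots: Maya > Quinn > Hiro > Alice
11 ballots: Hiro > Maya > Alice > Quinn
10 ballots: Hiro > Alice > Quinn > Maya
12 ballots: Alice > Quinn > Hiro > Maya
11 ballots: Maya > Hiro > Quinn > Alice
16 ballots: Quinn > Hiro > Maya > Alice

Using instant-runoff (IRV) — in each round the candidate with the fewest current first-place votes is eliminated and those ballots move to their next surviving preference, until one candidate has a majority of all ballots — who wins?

Hiro

Round 1: Maya 23, Quinn 16, Alice 28, Hiro 21. Quinn eliminated.
Round 2: Maya 23, Alice 28, Hiro 37. Maya eliminated.
Round 3: Alice 28, Hiro 60. Hiro has a majority (≥45).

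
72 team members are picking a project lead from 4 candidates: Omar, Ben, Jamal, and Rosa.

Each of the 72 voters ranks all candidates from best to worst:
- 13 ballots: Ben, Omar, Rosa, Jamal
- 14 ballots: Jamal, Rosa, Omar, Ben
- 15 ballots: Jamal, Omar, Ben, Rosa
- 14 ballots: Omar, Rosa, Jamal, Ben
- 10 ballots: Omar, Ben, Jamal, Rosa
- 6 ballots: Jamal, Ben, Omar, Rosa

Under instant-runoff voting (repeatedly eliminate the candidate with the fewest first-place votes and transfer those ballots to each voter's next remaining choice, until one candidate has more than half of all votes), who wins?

Omar

Round 1: Omar 24, Ben 13, Jamal 35, Rosa 0. Rosa eliminated.
Round 2: Omar 24, Ben 13, Jamal 35. Ben eliminated.
Round 3: Omar 37, Jamal 35. Omar has a majority (≥37).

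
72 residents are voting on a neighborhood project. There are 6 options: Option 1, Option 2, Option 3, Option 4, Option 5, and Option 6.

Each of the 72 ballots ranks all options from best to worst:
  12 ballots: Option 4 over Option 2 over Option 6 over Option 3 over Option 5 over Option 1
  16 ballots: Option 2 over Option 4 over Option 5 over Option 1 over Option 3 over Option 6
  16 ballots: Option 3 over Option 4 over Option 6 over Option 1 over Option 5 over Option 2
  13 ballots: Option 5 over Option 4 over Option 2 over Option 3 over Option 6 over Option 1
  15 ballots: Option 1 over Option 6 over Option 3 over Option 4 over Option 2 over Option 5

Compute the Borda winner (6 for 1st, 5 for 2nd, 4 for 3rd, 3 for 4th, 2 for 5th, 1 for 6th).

Option 1: 12×1 + 16×3 + 16×3 + 13×1 + 15×6 = 211
Option 2: 12×5 + 16×6 + 16×1 + 13×4 + 15×2 = 254
Option 3: 12×3 + 16×2 + 16×6 + 13×3 + 15×4 = 263
Option 4: 12×6 + 16×5 + 16×5 + 13×5 + 15×3 = 342
Option 5: 12×2 + 16×4 + 16×2 + 13×6 + 15×1 = 213
Option 6: 12×4 + 16×1 + 16×4 + 13×2 + 15×5 = 229

Option 4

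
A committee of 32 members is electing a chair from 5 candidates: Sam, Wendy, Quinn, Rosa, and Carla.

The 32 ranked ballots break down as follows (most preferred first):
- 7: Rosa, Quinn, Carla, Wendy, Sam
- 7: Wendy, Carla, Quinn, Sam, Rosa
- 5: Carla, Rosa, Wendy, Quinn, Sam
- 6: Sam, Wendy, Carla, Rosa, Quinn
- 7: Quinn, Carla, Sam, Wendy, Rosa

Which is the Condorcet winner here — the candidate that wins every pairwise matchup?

Carla vs Sam: 26–6
Carla vs Wendy: 19–13
Carla vs Quinn: 18–14
Carla vs Rosa: 25–7
Carla beats every other candidate.

Carla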